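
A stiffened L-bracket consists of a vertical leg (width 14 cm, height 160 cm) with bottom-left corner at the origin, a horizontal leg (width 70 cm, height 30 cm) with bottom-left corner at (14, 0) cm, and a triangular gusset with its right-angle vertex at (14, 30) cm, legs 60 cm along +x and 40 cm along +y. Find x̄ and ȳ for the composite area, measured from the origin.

x̄ = 28.77 cm, ȳ = 47.42 cm

vertical leg: A = 14 × 160 = 2240.00, centroid at (7.00, 80.00).
horizontal leg: A = 70 × 30 = 2100.00, centroid at (49.00, 15.00).
gusset: A = ½·60·40 = 1200.00, centroid at (34.00, 43.33).
ΣA = 5540.00 cm², ΣAx̄ = 159380.00 cm³, ΣAȳ = 262700.00 cm³.
x̄ = 159380.00/5540.00 = 28.77 cm; ȳ = 262700.00/5540.00 = 47.42 cm.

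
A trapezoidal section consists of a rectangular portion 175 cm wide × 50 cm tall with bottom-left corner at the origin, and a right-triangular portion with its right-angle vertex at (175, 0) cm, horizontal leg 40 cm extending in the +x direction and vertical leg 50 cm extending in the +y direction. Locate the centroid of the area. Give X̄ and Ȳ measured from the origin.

rectangular portion: A = 175 × 50 = 8750.00, centroid at (87.50, 25.00).
triangular portion: A = ½·40·50 = 1000.00, centroid at (188.33, 16.67).
ΣA = 9750.00 cm², ΣAX̄ = 953958.33 cm³, ΣAȲ = 235416.67 cm³.
X̄ = 953958.33/9750.00 = 97.84 cm; Ȳ = 235416.67/9750.00 = 24.15 cm.

X̄ = 97.84 cm, Ȳ = 24.15 cm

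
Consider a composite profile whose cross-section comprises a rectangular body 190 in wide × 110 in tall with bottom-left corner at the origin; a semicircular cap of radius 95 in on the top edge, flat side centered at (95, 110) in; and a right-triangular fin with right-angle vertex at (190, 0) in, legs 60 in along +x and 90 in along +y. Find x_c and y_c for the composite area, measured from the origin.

Part | A | x̄ᵢ | ȳᵢ | A·x̄ᵢ | A·ȳᵢ
rectangular body | 20900.00 | 95.00 | 55.00 | 1985500.00 | 1149500.00
semicircular top | 14176.44 | 95.00 | 150.32 | 1346761.50 | 2130991.39
triangular fin | 2700.00 | 210.00 | 30.00 | 567000.00 | 81000.00
Σ | 37776.44 |  |  | 3899261.50 | 3361491.39
x_c = 3899261.50 / 37776.44 = 103.22 in
y_c = 3361491.39 / 37776.44 = 88.98 in

x_c = 103.22 in, y_c = 88.98 in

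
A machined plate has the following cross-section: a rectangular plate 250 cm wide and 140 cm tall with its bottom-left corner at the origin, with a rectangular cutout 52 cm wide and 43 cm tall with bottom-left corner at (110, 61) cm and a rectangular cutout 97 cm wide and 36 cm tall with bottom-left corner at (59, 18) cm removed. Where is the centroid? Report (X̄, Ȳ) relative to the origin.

X̄ = 126.25 cm, Ȳ = 73.10 cm

plate: A = 250 × 140 = 35000.00, centroid at (125.00, 70.00).
hole 1: A = −(52 × 43) = -2236.00, centroid at (136.00, 82.50).
hole 2: A = −(97 × 36) = -3492.00, centroid at (107.50, 36.00).
ΣA = 29272.00 cm²
ΣAX̄ = (35000.00)(125.00) + (-2236.00)(136.00) + (-3492.00)(107.50) = 3695514.00 cm³
ΣAȲ = (35000.00)(70.00) + (-2236.00)(82.50) + (-3492.00)(36.00) = 2139818.00 cm³
X̄ = 3695514.00 / 29272.00 = 126.25 cm
Ȳ = 2139818.00 / 29272.00 = 73.10 cm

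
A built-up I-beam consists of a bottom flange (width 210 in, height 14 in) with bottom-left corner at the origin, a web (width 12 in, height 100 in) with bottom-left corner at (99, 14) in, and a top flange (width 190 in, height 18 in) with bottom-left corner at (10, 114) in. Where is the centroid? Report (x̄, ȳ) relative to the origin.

x̄ = 105.00 in, ȳ = 68.52 in

bottom flange: A = 210 × 14 = 2940.00, centroid at (105.00, 7.00).
web: A = 12 × 100 = 1200.00, centroid at (105.00, 64.00).
top flange: A = 190 × 18 = 3420.00, centroid at (105.00, 123.00).
ΣA = 7560.00 in²
ΣAx̄ = (2940.00)(105.00) + (1200.00)(105.00) + (3420.00)(105.00) = 793800.00 in³
ΣAȳ = (2940.00)(7.00) + (1200.00)(64.00) + (3420.00)(123.00) = 518040.00 in³
x̄ = 793800.00 / 7560.00 = 105.00 in
ȳ = 518040.00 / 7560.00 = 68.52 in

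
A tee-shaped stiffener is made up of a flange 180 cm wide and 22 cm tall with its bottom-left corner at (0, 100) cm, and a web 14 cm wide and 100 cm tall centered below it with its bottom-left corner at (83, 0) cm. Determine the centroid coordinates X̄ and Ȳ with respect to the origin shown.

X̄ = 90.00 cm, Ȳ = 95.07 cm

Part | A | x̄ᵢ | ȳᵢ | A·x̄ᵢ | A·ȳᵢ
web | 1400.00 | 90.00 | 50.00 | 126000.00 | 70000.00
flange | 3960.00 | 90.00 | 111.00 | 356400.00 | 439560.00
Σ | 5360.00 |  |  | 482400.00 | 509560.00
X̄ = 482400.00 / 5360.00 = 90.00 cm
Ȳ = 509560.00 / 5360.00 = 95.07 cm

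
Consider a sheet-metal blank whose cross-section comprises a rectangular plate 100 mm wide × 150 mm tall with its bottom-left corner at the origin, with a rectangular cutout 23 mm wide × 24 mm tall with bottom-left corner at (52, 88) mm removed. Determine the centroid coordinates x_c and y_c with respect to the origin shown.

x_c = 49.48 mm, y_c = 74.04 mm

Part | A | x̄ᵢ | ȳᵢ | A·x̄ᵢ | A·ȳᵢ
plate | 15000.00 | 50.00 | 75.00 | 750000.00 | 1125000.00
hole | -552.00 | 63.50 | 100.00 | -35052.00 | -55200.00
Σ | 14448.00 |  |  | 714948.00 | 1069800.00
x_c = 714948.00 / 14448.00 = 49.48 mm
y_c = 1069800.00 / 14448.00 = 74.04 mm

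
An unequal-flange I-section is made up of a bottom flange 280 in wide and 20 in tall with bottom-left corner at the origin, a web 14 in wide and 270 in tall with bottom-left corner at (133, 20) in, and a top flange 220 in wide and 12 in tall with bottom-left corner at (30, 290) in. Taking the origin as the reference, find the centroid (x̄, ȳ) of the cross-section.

x̄ = 140.00 in, ȳ = 118.41 in

Part | A | x̄ᵢ | ȳᵢ | A·x̄ᵢ | A·ȳᵢ
bottom flange | 5600.00 | 140.00 | 10.00 | 784000.00 | 56000.00
web | 3780.00 | 140.00 | 155.00 | 529200.00 | 585900.00
top flange | 2640.00 | 140.00 | 296.00 | 369600.00 | 781440.00
Σ | 12020.00 |  |  | 1682800.00 | 1423340.00
x̄ = 1682800.00 / 12020.00 = 140.00 in
ȳ = 1423340.00 / 12020.00 = 118.41 in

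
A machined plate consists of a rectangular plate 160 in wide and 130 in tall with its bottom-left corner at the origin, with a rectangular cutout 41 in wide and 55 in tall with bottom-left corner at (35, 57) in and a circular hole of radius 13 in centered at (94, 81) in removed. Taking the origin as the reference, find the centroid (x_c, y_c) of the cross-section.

x_c = 82.65 in, y_c = 62.09 in

plate: A = 160 × 130 = 20800.00, centroid at (80.00, 65.00).
hole 1: A = −(41 × 55) = -2255.00, centroid at (55.50, 84.50).
hole 2: A = −π·13² = -530.93, centroid at (94.00, 81.00).
ΣA = 18014.07 in²
ΣAx_c = (20800.00)(80.00) + (-2255.00)(55.50) + (-530.93)(94.00) = 1488940.16 in³
ΣAy_c = (20800.00)(65.00) + (-2255.00)(84.50) + (-530.93)(81.00) = 1118447.24 in³
x_c = 1488940.16 / 18014.07 = 82.65 in
y_c = 1118447.24 / 18014.07 = 62.09 in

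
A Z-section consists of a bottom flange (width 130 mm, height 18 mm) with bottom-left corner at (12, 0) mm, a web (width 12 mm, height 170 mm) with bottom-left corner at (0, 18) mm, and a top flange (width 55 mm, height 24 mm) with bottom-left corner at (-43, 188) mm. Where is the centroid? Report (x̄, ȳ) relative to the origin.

x̄ = 30.17 mm, ȳ = 86.87 mm

Part | A | x̄ᵢ | ȳᵢ | A·x̄ᵢ | A·ȳᵢ
bottom flange | 2340.00 | 77.00 | 9.00 | 180180.00 | 21060.00
web | 2040.00 | 6.00 | 103.00 | 12240.00 | 210120.00
top flange | 1320.00 | -15.50 | 200.00 | -20460.00 | 264000.00
Σ | 5700.00 |  |  | 171960.00 | 495180.00
x̄ = 171960.00 / 5700.00 = 30.17 mm
ȳ = 495180.00 / 5700.00 = 86.87 mm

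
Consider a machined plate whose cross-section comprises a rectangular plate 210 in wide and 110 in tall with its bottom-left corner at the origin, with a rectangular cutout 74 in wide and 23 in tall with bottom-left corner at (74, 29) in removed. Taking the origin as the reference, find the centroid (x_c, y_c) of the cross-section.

x_c = 104.52 in, y_c = 56.15 in

plate: A = 210 × 110 = 23100.00, centroid at (105.00, 55.00).
hole: A = −(74 × 23) = -1702.00, centroid at (111.00, 40.50).
ΣA = 21398.00 in²
ΣAx_c = (23100.00)(105.00) + (-1702.00)(111.00) = 2236578.00 in³
ΣAy_c = (23100.00)(55.00) + (-1702.00)(40.50) = 1201569.00 in³
x_c = 2236578.00 / 21398.00 = 104.52 in
y_c = 1201569.00 / 21398.00 = 56.15 in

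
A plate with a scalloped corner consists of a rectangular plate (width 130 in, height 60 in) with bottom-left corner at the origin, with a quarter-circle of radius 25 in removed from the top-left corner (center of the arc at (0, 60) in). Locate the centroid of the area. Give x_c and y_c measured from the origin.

Part | A | x̄ᵢ | ȳᵢ | A·x̄ᵢ | A·ȳᵢ
plate | 7800.00 | 65.00 | 30.00 | 507000.00 | 234000.00
removed quarter-circle | -490.87 | 10.61 | 49.39 | -5208.33 | -24244.10
Σ | 7309.13 |  |  | 501791.67 | 209755.90
x_c = 501791.67 / 7309.13 = 68.65 in
y_c = 209755.90 / 7309.13 = 28.70 in

x_c = 68.65 in, y_c = 28.70 in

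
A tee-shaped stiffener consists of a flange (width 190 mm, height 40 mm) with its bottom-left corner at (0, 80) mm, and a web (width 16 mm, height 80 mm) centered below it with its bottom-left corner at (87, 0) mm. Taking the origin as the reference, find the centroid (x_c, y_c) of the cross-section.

x_c = 95.00 mm, y_c = 91.35 mm

Part | A | x̄ᵢ | ȳᵢ | A·x̄ᵢ | A·ȳᵢ
web | 1280.00 | 95.00 | 40.00 | 121600.00 | 51200.00
flange | 7600.00 | 95.00 | 100.00 | 722000.00 | 760000.00
Σ | 8880.00 |  |  | 843600.00 | 811200.00
x_c = 843600.00 / 8880.00 = 95.00 mm
y_c = 811200.00 / 8880.00 = 91.35 mm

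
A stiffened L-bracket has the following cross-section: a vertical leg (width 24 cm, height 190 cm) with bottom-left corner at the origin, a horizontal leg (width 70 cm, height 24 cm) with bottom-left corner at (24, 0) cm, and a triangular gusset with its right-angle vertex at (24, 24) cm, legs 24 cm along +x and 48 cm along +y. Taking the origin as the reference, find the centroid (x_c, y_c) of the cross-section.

Part | A | x̄ᵢ | ȳᵢ | A·x̄ᵢ | A·ȳᵢ
vertical leg | 4560.00 | 12.00 | 95.00 | 54720.00 | 433200.00
horizontal leg | 1680.00 | 59.00 | 12.00 | 99120.00 | 20160.00
gusset | 576.00 | 32.00 | 40.00 | 18432.00 | 23040.00
Σ | 6816.00 |  |  | 172272.00 | 476400.00
x_c = 172272.00 / 6816.00 = 25.27 cm
y_c = 476400.00 / 6816.00 = 69.89 cm

x_c = 25.27 cm, y_c = 69.89 cm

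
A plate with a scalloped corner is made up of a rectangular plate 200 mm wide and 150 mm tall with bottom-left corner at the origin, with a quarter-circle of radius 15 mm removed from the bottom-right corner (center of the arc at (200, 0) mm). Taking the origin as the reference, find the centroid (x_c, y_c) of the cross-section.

Part | A | x̄ᵢ | ȳᵢ | A·x̄ᵢ | A·ȳᵢ
plate | 30000.00 | 100.00 | 75.00 | 3000000.00 | 2250000.00
removed quarter-circle | -176.71 | 193.63 | 6.37 | -34217.92 | -1125.00
Σ | 29823.29 |  |  | 2965782.08 | 2248875.00
x_c = 2965782.08 / 29823.29 = 99.45 mm
y_c = 2248875.00 / 29823.29 = 75.41 mm

x_c = 99.45 mm, y_c = 75.41 mm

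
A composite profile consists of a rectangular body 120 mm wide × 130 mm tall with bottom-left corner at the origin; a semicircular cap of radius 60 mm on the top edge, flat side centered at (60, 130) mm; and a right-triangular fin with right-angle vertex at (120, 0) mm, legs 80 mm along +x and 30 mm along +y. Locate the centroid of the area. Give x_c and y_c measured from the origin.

rectangular body: A = 120 × 130 = 15600.00, centroid at (60.00, 65.00).
semicircular top: A = ½π·60² = 5654.87, centroid at (60.00, 155.46).
triangular fin: A = ½·80·30 = 1200.00, centroid at (146.67, 10.00).
ΣA = 22454.87 mm²
ΣAx_c = (15600.00)(60.00) + (5654.87)(60.00) + (1200.00)(146.67) = 1451292.01 mm³
ΣAy_c = (15600.00)(65.00) + (5654.87)(155.46) + (1200.00)(10.00) = 1905132.68 mm³
x_c = 1451292.01 / 22454.87 = 64.63 mm
y_c = 1905132.68 / 22454.87 = 84.84 mm

x_c = 64.63 mm, y_c = 84.84 mm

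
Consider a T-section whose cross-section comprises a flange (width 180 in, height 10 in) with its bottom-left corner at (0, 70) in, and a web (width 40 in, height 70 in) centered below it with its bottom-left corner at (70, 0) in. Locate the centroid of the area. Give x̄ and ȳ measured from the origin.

x̄ = 90.00 in, ȳ = 50.65 in

web: A = 40 × 70 = 2800.00, centroid at (90.00, 35.00).
flange: A = 180 × 10 = 1800.00, centroid at (90.00, 75.00).
ΣA = 4600.00 in², ΣAx̄ = 414000.00 in³, ΣAȳ = 233000.00 in³.
x̄ = 414000.00/4600.00 = 90.00 in; ȳ = 233000.00/4600.00 = 50.65 in.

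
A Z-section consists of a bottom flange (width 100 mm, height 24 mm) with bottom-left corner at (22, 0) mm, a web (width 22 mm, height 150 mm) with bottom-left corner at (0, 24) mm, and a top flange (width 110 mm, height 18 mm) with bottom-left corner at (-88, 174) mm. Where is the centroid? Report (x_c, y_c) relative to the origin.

bottom flange: A = 100 × 24 = 2400.00, centroid at (72.00, 12.00).
web: A = 22 × 150 = 3300.00, centroid at (11.00, 99.00).
top flange: A = 110 × 18 = 1980.00, centroid at (-33.00, 183.00).
ΣA = 7680.00 mm², ΣAx_c = 143760.00 mm³, ΣAy_c = 717840.00 mm³.
x_c = 143760.00/7680.00 = 18.72 mm; y_c = 717840.00/7680.00 = 93.47 mm.

x_c = 18.72 mm, y_c = 93.47 mm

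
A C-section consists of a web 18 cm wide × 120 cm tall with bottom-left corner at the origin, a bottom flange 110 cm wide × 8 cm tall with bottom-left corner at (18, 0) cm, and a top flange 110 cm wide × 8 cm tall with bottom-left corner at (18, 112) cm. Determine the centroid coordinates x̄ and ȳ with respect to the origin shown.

x̄ = 37.73 cm, ȳ = 60.00 cm

web: A = 18 × 120 = 2160.00, centroid at (9.00, 60.00).
bottom flange: A = 110 × 8 = 880.00, centroid at (73.00, 4.00).
top flange: A = 110 × 8 = 880.00, centroid at (73.00, 116.00).
ΣA = 3920.00 cm²
ΣAx̄ = (2160.00)(9.00) + (880.00)(73.00) + (880.00)(73.00) = 147920.00 cm³
ΣAȳ = (2160.00)(60.00) + (880.00)(4.00) + (880.00)(116.00) = 235200.00 cm³
x̄ = 147920.00 / 3920.00 = 37.73 cm
ȳ = 235200.00 / 3920.00 = 60.00 cm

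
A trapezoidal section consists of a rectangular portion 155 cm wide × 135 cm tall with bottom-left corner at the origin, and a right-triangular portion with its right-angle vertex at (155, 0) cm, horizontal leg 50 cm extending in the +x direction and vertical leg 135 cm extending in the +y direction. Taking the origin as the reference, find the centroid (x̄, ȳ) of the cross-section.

x̄ = 90.58 cm, ȳ = 64.38 cm

Part | A | x̄ᵢ | ȳᵢ | A·x̄ᵢ | A·ȳᵢ
rectangular portion | 20925.00 | 77.50 | 67.50 | 1621687.50 | 1412437.50
triangular portion | 3375.00 | 171.67 | 45.00 | 579375.00 | 151875.00
Σ | 24300.00 |  |  | 2201062.50 | 1564312.50
x̄ = 2201062.50 / 24300.00 = 90.58 cm
ȳ = 1564312.50 / 24300.00 = 64.38 cm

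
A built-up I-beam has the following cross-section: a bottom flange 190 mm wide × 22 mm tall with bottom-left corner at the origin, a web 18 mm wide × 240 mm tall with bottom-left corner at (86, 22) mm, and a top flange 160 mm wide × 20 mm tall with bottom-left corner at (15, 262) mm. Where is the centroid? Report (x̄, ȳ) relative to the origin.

Part | A | x̄ᵢ | ȳᵢ | A·x̄ᵢ | A·ȳᵢ
bottom flange | 4180.00 | 95.00 | 11.00 | 397100.00 | 45980.00
web | 4320.00 | 95.00 | 142.00 | 410400.00 | 613440.00
top flange | 3200.00 | 95.00 | 272.00 | 304000.00 | 870400.00
Σ | 11700.00 |  |  | 1111500.00 | 1529820.00
x̄ = 1111500.00 / 11700.00 = 95.00 mm
ȳ = 1529820.00 / 11700.00 = 130.75 mm

x̄ = 95.00 mm, ȳ = 130.75 mm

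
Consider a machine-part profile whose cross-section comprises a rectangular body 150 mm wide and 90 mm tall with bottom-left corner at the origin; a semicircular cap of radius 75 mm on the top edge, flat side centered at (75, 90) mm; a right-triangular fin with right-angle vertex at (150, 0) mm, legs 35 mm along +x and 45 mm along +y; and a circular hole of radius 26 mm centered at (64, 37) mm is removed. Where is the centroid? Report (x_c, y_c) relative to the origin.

Part | A | x̄ᵢ | ȳᵢ | A·x̄ᵢ | A·ȳᵢ
rectangular body | 13500.00 | 75.00 | 45.00 | 1012500.00 | 607500.00
semicircular top | 8835.73 | 75.00 | 121.83 | 662679.70 | 1076465.64
triangular fin | 787.50 | 161.67 | 15.00 | 127312.50 | 11812.50
hole | -2123.72 | 64.00 | 37.00 | -135917.86 | -78577.52
Σ | 20999.51 |  |  | 1666574.34 | 1617200.62
x_c = 1666574.34 / 20999.51 = 79.36 mm
y_c = 1617200.62 / 20999.51 = 77.01 mm

x_c = 79.36 mm, y_c = 77.01 mm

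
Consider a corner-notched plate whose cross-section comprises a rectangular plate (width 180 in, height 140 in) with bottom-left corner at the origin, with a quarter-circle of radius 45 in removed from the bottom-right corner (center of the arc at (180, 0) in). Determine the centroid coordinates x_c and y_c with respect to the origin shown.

x_c = 85.22 in, y_c = 73.43 in

Part | A | x̄ᵢ | ȳᵢ | A·x̄ᵢ | A·ȳᵢ
plate | 25200.00 | 90.00 | 70.00 | 2268000.00 | 1764000.00
removed quarter-circle | -1590.43 | 160.90 | 19.10 | -255902.63 | -30375.00
Σ | 23609.57 |  |  | 2012097.37 | 1733625.00
x_c = 2012097.37 / 23609.57 = 85.22 in
y_c = 1733625.00 / 23609.57 = 73.43 in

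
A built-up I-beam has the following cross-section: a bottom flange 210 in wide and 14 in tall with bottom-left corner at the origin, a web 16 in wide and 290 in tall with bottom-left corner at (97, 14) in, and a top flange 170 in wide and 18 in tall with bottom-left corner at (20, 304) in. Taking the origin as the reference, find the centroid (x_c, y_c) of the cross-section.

x_c = 105.00 in, y_c = 161.29 in

bottom flange: A = 210 × 14 = 2940.00, centroid at (105.00, 7.00).
web: A = 16 × 290 = 4640.00, centroid at (105.00, 159.00).
top flange: A = 170 × 18 = 3060.00, centroid at (105.00, 313.00).
ΣA = 10640.00 in², ΣAx_c = 1117200.00 in³, ΣAy_c = 1716120.00 in³.
x_c = 1117200.00/10640.00 = 105.00 in; y_c = 1716120.00/10640.00 = 161.29 in.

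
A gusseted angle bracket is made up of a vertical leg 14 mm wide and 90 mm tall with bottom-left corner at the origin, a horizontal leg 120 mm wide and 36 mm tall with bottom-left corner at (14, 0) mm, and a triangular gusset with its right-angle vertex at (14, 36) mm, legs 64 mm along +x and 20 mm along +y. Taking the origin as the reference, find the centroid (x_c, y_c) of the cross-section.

x_c = 56.45 mm, y_c = 26.01 mm

Part | A | x̄ᵢ | ȳᵢ | A·x̄ᵢ | A·ȳᵢ
vertical leg | 1260.00 | 7.00 | 45.00 | 8820.00 | 56700.00
horizontal leg | 4320.00 | 74.00 | 18.00 | 319680.00 | 77760.00
gusset | 640.00 | 35.33 | 42.67 | 22613.33 | 27306.67
Σ | 6220.00 |  |  | 351113.33 | 161766.67
x_c = 351113.33 / 6220.00 = 56.45 mm
y_c = 161766.67 / 6220.00 = 26.01 mm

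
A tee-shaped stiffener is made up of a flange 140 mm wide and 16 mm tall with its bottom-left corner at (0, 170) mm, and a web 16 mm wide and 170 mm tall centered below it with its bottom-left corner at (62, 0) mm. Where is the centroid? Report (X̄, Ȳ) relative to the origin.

web: A = 16 × 170 = 2720.00, centroid at (70.00, 85.00).
flange: A = 140 × 16 = 2240.00, centroid at (70.00, 178.00).
ΣA = 4960.00 mm², ΣAX̄ = 347200.00 mm³, ΣAȲ = 629920.00 mm³.
X̄ = 347200.00/4960.00 = 70.00 mm; Ȳ = 629920.00/4960.00 = 127.00 mm.

X̄ = 70.00 mm, Ȳ = 127.00 mm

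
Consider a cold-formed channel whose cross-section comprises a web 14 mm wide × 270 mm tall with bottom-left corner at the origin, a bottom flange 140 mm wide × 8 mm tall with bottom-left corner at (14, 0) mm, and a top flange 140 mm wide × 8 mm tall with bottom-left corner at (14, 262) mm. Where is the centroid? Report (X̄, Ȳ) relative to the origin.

web: A = 14 × 270 = 3780.00, centroid at (7.00, 135.00).
bottom flange: A = 140 × 8 = 1120.00, centroid at (84.00, 4.00).
top flange: A = 140 × 8 = 1120.00, centroid at (84.00, 266.00).
ΣA = 6020.00 mm², ΣAX̄ = 214620.00 mm³, ΣAȲ = 812700.00 mm³.
X̄ = 214620.00/6020.00 = 35.65 mm; Ȳ = 812700.00/6020.00 = 135.00 mm.

X̄ = 35.65 mm, Ȳ = 135.00 mm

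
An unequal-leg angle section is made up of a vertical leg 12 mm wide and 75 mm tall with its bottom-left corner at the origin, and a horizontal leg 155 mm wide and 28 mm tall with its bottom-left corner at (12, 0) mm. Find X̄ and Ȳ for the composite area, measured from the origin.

vertical leg: A = 12 × 75 = 900.00, centroid at (6.00, 37.50).
horizontal leg: A = 155 × 28 = 4340.00, centroid at (89.50, 14.00).
ΣA = 5240.00 mm²
ΣAX̄ = (900.00)(6.00) + (4340.00)(89.50) = 393830.00 mm³
ΣAȲ = (900.00)(37.50) + (4340.00)(14.00) = 94510.00 mm³
X̄ = 393830.00 / 5240.00 = 75.16 mm
Ȳ = 94510.00 / 5240.00 = 18.04 mm

X̄ = 75.16 mm, Ȳ = 18.04 mm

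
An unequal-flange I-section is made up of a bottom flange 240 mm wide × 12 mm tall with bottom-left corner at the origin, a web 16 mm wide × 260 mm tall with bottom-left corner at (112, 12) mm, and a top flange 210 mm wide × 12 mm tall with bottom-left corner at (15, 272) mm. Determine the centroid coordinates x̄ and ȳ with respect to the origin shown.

x̄ = 120.00 mm, ȳ = 136.88 mm

Part | A | x̄ᵢ | ȳᵢ | A·x̄ᵢ | A·ȳᵢ
bottom flange | 2880.00 | 120.00 | 6.00 | 345600.00 | 17280.00
web | 4160.00 | 120.00 | 142.00 | 499200.00 | 590720.00
top flange | 2520.00 | 120.00 | 278.00 | 302400.00 | 700560.00
Σ | 9560.00 |  |  | 1147200.00 | 1308560.00
x̄ = 1147200.00 / 9560.00 = 120.00 mm
ȳ = 1308560.00 / 9560.00 = 136.88 mm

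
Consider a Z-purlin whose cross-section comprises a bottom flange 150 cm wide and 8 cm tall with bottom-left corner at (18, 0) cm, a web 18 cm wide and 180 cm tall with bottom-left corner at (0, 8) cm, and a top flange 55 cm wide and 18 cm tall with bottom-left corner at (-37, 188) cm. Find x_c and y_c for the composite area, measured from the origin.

x_c = 24.19 cm, y_c = 95.28 cm

bottom flange: A = 150 × 8 = 1200.00, centroid at (93.00, 4.00).
web: A = 18 × 180 = 3240.00, centroid at (9.00, 98.00).
top flange: A = 55 × 18 = 990.00, centroid at (-9.50, 197.00).
ΣA = 5430.00 cm², ΣAx_c = 131355.00 cm³, ΣAy_c = 517350.00 cm³.
x_c = 131355.00/5430.00 = 24.19 cm; y_c = 517350.00/5430.00 = 95.28 cm.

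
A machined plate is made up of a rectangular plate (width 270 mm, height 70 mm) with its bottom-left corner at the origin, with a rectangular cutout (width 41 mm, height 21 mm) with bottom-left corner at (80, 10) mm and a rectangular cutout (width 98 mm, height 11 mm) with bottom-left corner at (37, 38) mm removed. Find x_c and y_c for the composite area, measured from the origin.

x_c = 139.87 mm, y_c = 35.20 mm

plate: A = 270 × 70 = 18900.00, centroid at (135.00, 35.00).
hole 1: A = −(41 × 21) = -861.00, centroid at (100.50, 20.50).
hole 2: A = −(98 × 11) = -1078.00, centroid at (86.00, 43.50).
ΣA = 16961.00 mm²
ΣAx_c = (18900.00)(135.00) + (-861.00)(100.50) + (-1078.00)(86.00) = 2372261.50 mm³
ΣAy_c = (18900.00)(35.00) + (-861.00)(20.50) + (-1078.00)(43.50) = 596956.50 mm³
x_c = 2372261.50 / 16961.00 = 139.87 mm
y_c = 596956.50 / 16961.00 = 35.20 mm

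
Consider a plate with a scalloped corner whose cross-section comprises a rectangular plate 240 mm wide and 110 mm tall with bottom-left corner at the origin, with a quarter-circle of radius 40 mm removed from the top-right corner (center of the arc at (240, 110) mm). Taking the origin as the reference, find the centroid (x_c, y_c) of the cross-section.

plate: A = 240 × 110 = 26400.00, centroid at (120.00, 55.00).
removed quarter-circle: A = −¼π·40² = -1256.64, centroid at (223.02, 93.02).
ΣA = 25143.36 mm², ΣAx_c = 2887740.44 mm³, ΣAy_c = 1335103.26 mm³.
x_c = 2887740.44/25143.36 = 114.85 mm; y_c = 1335103.26/25143.36 = 53.10 mm.

x_c = 114.85 mm, y_c = 53.10 mm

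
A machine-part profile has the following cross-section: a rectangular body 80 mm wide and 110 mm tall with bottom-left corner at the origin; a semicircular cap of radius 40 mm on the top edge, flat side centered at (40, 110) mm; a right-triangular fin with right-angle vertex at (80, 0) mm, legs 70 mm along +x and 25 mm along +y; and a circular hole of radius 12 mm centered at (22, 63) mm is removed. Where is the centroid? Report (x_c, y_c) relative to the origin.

rectangular body: A = 80 × 110 = 8800.00, centroid at (40.00, 55.00).
semicircular top: A = ½π·40² = 2513.27, centroid at (40.00, 126.98).
triangular fin: A = ½·70·25 = 875.00, centroid at (103.33, 8.33).
hole: A = −π·12² = -452.39, centroid at (22.00, 63.00).
ΣA = 11735.88 mm², ΣAx_c = 532995.07 mm³, ΣAy_c = 781917.96 mm³.
x_c = 532995.07/11735.88 = 45.42 mm; y_c = 781917.96/11735.88 = 66.63 mm.

x_c = 45.42 mm, y_c = 66.63 mm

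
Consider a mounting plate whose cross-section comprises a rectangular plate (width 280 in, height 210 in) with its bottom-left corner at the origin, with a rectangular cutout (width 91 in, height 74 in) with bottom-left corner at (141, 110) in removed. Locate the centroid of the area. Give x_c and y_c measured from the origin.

x_c = 133.99 in, y_c = 99.57 in

plate: A = 280 × 210 = 58800.00, centroid at (140.00, 105.00).
hole: A = −(91 × 74) = -6734.00, centroid at (186.50, 147.00).
ΣA = 52066.00 in², ΣAx_c = 6976109.00 in³, ΣAy_c = 5184102.00 in³.
x_c = 6976109.00/52066.00 = 133.99 in; y_c = 5184102.00/52066.00 = 99.57 in.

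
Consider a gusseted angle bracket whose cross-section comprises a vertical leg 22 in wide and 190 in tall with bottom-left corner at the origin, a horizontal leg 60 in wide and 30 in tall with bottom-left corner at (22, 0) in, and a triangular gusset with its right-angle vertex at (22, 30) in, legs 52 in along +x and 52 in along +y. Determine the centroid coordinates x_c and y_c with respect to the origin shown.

x_c = 26.29 in, y_c = 66.57 in

vertical leg: A = 22 × 190 = 4180.00, centroid at (11.00, 95.00).
horizontal leg: A = 60 × 30 = 1800.00, centroid at (52.00, 15.00).
gusset: A = ½·52·52 = 1352.00, centroid at (39.33, 47.33).
ΣA = 7332.00 in², ΣAx_c = 192758.67 in³, ΣAy_c = 488094.67 in³.
x_c = 192758.67/7332.00 = 26.29 in; y_c = 488094.67/7332.00 = 66.57 in.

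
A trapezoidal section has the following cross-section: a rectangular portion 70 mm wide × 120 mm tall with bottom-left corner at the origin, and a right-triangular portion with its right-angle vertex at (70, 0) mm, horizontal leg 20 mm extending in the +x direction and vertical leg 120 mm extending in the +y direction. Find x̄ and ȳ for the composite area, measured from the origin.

x̄ = 40.21 mm, ȳ = 57.50 mm

rectangular portion: A = 70 × 120 = 8400.00, centroid at (35.00, 60.00).
triangular portion: A = ½·20·120 = 1200.00, centroid at (76.67, 40.00).
ΣA = 9600.00 mm², ΣAx̄ = 386000.00 mm³, ΣAȳ = 552000.00 mm³.
x̄ = 386000.00/9600.00 = 40.21 mm; ȳ = 552000.00/9600.00 = 57.50 mm.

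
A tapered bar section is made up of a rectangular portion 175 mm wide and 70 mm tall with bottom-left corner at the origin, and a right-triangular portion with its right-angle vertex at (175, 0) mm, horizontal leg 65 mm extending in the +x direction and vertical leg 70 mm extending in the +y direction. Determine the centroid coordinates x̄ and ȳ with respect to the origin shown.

x̄ = 104.60 mm, ȳ = 33.17 mm

rectangular portion: A = 175 × 70 = 12250.00, centroid at (87.50, 35.00).
triangular portion: A = ½·65·70 = 2275.00, centroid at (196.67, 23.33).
ΣA = 14525.00 mm², ΣAx̄ = 1519291.67 mm³, ΣAȳ = 481833.33 mm³.
x̄ = 1519291.67/14525.00 = 104.60 mm; ȳ = 481833.33/14525.00 = 33.17 mm.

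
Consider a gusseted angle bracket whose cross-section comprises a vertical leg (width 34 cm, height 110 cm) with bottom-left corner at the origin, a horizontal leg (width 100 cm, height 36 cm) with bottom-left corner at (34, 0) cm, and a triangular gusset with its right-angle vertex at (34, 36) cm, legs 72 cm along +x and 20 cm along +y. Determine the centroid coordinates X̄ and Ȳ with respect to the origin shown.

vertical leg: A = 34 × 110 = 3740.00, centroid at (17.00, 55.00).
horizontal leg: A = 100 × 36 = 3600.00, centroid at (84.00, 18.00).
gusset: A = ½·72·20 = 720.00, centroid at (58.00, 42.67).
ΣA = 8060.00 cm²
ΣAX̄ = (3740.00)(17.00) + (3600.00)(84.00) + (720.00)(58.00) = 407740.00 cm³
ΣAȲ = (3740.00)(55.00) + (3600.00)(18.00) + (720.00)(42.67) = 301220.00 cm³
X̄ = 407740.00 / 8060.00 = 50.59 cm
Ȳ = 301220.00 / 8060.00 = 37.37 cm

X̄ = 50.59 cm, Ȳ = 37.37 cm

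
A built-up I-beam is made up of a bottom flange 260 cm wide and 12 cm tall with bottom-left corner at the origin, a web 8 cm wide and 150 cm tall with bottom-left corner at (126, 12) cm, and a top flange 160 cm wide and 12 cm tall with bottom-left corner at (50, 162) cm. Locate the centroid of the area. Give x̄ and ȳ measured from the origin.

Part | A | x̄ᵢ | ȳᵢ | A·x̄ᵢ | A·ȳᵢ
bottom flange | 3120.00 | 130.00 | 6.00 | 405600.00 | 18720.00
web | 1200.00 | 130.00 | 87.00 | 156000.00 | 104400.00
top flange | 1920.00 | 130.00 | 168.00 | 249600.00 | 322560.00
Σ | 6240.00 |  |  | 811200.00 | 445680.00
x̄ = 811200.00 / 6240.00 = 130.00 cm
ȳ = 445680.00 / 6240.00 = 71.42 cm

x̄ = 130.00 cm, ȳ = 71.42 cm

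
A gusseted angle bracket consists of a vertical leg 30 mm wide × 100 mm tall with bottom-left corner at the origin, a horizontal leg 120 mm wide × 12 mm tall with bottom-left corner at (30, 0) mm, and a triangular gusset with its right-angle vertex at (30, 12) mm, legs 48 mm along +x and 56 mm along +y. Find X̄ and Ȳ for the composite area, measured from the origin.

X̄ = 40.88 mm, Ȳ = 34.55 mm

vertical leg: A = 30 × 100 = 3000.00, centroid at (15.00, 50.00).
horizontal leg: A = 120 × 12 = 1440.00, centroid at (90.00, 6.00).
gusset: A = ½·48·56 = 1344.00, centroid at (46.00, 30.67).
ΣA = 5784.00 mm²
ΣAX̄ = (3000.00)(15.00) + (1440.00)(90.00) + (1344.00)(46.00) = 236424.00 mm³
ΣAȲ = (3000.00)(50.00) + (1440.00)(6.00) + (1344.00)(30.67) = 199856.00 mm³
X̄ = 236424.00 / 5784.00 = 40.88 mm
Ȳ = 199856.00 / 5784.00 = 34.55 mm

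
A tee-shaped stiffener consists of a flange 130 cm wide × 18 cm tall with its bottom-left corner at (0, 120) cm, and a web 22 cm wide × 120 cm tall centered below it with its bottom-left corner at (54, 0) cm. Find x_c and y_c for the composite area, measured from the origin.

web: A = 22 × 120 = 2640.00, centroid at (65.00, 60.00).
flange: A = 130 × 18 = 2340.00, centroid at (65.00, 129.00).
ΣA = 4980.00 cm²
ΣAx_c = (2640.00)(65.00) + (2340.00)(65.00) = 323700.00 cm³
ΣAy_c = (2640.00)(60.00) + (2340.00)(129.00) = 460260.00 cm³
x_c = 323700.00 / 4980.00 = 65.00 cm
y_c = 460260.00 / 4980.00 = 92.42 cm

x_c = 65.00 cm, y_c = 92.42 cm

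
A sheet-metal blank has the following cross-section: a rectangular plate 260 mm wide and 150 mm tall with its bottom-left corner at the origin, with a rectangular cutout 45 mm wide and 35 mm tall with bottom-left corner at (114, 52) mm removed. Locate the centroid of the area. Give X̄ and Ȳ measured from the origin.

X̄ = 129.73 mm, Ȳ = 75.23 mm

plate: A = 260 × 150 = 39000.00, centroid at (130.00, 75.00).
hole: A = −(45 × 35) = -1575.00, centroid at (136.50, 69.50).
ΣA = 37425.00 mm², ΣAX̄ = 4855012.50 mm³, ΣAȲ = 2815537.50 mm³.
X̄ = 4855012.50/37425.00 = 129.73 mm; Ȳ = 2815537.50/37425.00 = 75.23 mm.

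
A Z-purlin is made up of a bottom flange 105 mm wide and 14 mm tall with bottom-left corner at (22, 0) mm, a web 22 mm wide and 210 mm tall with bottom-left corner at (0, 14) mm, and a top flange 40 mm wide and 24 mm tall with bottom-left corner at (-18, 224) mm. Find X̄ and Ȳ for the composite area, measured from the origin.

bottom flange: A = 105 × 14 = 1470.00, centroid at (74.50, 7.00).
web: A = 22 × 210 = 4620.00, centroid at (11.00, 119.00).
top flange: A = 40 × 24 = 960.00, centroid at (2.00, 236.00).
ΣA = 7050.00 mm²
ΣAX̄ = (1470.00)(74.50) + (4620.00)(11.00) + (960.00)(2.00) = 162255.00 mm³
ΣAȲ = (1470.00)(7.00) + (4620.00)(119.00) + (960.00)(236.00) = 786630.00 mm³
X̄ = 162255.00 / 7050.00 = 23.01 mm
Ȳ = 786630.00 / 7050.00 = 111.58 mm

X̄ = 23.01 mm, Ȳ = 111.58 mm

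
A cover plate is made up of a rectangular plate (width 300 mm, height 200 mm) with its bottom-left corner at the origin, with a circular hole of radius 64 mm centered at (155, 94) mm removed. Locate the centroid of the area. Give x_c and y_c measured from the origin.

x_c = 148.63 mm, y_c = 101.64 mm

plate: A = 300 × 200 = 60000.00, centroid at (150.00, 100.00).
hole: A = −π·64² = -12867.96, centroid at (155.00, 94.00).
ΣA = 47132.04 mm²
ΣAx_c = (60000.00)(150.00) + (-12867.96)(155.00) = 7005465.66 mm³
ΣAy_c = (60000.00)(100.00) + (-12867.96)(94.00) = 4790411.43 mm³
x_c = 7005465.66 / 47132.04 = 148.63 mm
y_c = 4790411.43 / 47132.04 = 101.64 mm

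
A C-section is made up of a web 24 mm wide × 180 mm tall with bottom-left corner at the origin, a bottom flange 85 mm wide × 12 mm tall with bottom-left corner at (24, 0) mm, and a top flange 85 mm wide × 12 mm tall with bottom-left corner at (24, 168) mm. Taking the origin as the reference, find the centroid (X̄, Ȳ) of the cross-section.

X̄ = 29.48 mm, Ȳ = 90.00 mm

Part | A | x̄ᵢ | ȳᵢ | A·x̄ᵢ | A·ȳᵢ
web | 4320.00 | 12.00 | 90.00 | 51840.00 | 388800.00
bottom flange | 1020.00 | 66.50 | 6.00 | 67830.00 | 6120.00
top flange | 1020.00 | 66.50 | 174.00 | 67830.00 | 177480.00
Σ | 6360.00 |  |  | 187500.00 | 572400.00
X̄ = 187500.00 / 6360.00 = 29.48 mm
Ȳ = 572400.00 / 6360.00 = 90.00 mm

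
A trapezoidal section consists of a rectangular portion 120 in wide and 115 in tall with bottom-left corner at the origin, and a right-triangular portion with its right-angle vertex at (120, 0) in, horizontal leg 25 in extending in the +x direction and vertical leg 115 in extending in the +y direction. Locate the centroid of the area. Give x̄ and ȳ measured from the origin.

x̄ = 66.45 in, ȳ = 55.69 in

rectangular portion: A = 120 × 115 = 13800.00, centroid at (60.00, 57.50).
triangular portion: A = ½·25·115 = 1437.50, centroid at (128.33, 38.33).
ΣA = 15237.50 in², ΣAx̄ = 1012479.17 in³, ΣAȳ = 848604.17 in³.
x̄ = 1012479.17/15237.50 = 66.45 in; ȳ = 848604.17/15237.50 = 55.69 in.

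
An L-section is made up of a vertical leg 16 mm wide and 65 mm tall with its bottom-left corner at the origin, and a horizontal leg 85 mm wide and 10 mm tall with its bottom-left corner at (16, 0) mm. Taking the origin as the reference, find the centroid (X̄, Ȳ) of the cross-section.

vertical leg: A = 16 × 65 = 1040.00, centroid at (8.00, 32.50).
horizontal leg: A = 85 × 10 = 850.00, centroid at (58.50, 5.00).
ΣA = 1890.00 mm²
ΣAX̄ = (1040.00)(8.00) + (850.00)(58.50) = 58045.00 mm³
ΣAȲ = (1040.00)(32.50) + (850.00)(5.00) = 38050.00 mm³
X̄ = 58045.00 / 1890.00 = 30.71 mm
Ȳ = 38050.00 / 1890.00 = 20.13 mm

X̄ = 30.71 mm, Ȳ = 20.13 mm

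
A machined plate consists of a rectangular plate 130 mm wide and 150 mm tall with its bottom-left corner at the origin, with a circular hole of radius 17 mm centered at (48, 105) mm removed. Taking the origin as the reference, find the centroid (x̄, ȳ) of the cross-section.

Part | A | x̄ᵢ | ȳᵢ | A·x̄ᵢ | A·ȳᵢ
plate | 19500.00 | 65.00 | 75.00 | 1267500.00 | 1462500.00
hole | -907.92 | 48.00 | 105.00 | -43580.17 | -95331.63
Σ | 18592.08 |  |  | 1223919.83 | 1367168.37
x̄ = 1223919.83 / 18592.08 = 65.83 mm
ȳ = 1367168.37 / 18592.08 = 73.53 mm

x̄ = 65.83 mm, ȳ = 73.53 mm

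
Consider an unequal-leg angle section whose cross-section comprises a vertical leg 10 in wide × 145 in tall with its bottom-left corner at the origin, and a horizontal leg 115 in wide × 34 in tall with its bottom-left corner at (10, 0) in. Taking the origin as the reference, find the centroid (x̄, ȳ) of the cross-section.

x̄ = 50.59 in, ȳ = 32.01 in

Part | A | x̄ᵢ | ȳᵢ | A·x̄ᵢ | A·ȳᵢ
vertical leg | 1450.00 | 5.00 | 72.50 | 7250.00 | 105125.00
horizontal leg | 3910.00 | 67.50 | 17.00 | 263925.00 | 66470.00
Σ | 5360.00 |  |  | 271175.00 | 171595.00
x̄ = 271175.00 / 5360.00 = 50.59 in
ȳ = 171595.00 / 5360.00 = 32.01 in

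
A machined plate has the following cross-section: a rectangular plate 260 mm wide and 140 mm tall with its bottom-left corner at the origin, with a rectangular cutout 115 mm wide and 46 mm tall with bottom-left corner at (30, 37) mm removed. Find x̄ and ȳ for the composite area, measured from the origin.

x̄ = 137.23 mm, ȳ = 71.70 mm

plate: A = 260 × 140 = 36400.00, centroid at (130.00, 70.00).
hole: A = −(115 × 46) = -5290.00, centroid at (87.50, 60.00).
ΣA = 31110.00 mm²
ΣAx̄ = (36400.00)(130.00) + (-5290.00)(87.50) = 4269125.00 mm³
ΣAȳ = (36400.00)(70.00) + (-5290.00)(60.00) = 2230600.00 mm³
x̄ = 4269125.00 / 31110.00 = 137.23 mm
ȳ = 2230600.00 / 31110.00 = 71.70 mm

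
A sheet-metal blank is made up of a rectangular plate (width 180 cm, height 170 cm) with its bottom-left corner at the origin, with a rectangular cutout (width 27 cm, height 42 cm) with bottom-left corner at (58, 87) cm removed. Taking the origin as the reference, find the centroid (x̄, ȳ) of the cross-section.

x̄ = 90.71 cm, ȳ = 84.11 cm

plate: A = 180 × 170 = 30600.00, centroid at (90.00, 85.00).
hole: A = −(27 × 42) = -1134.00, centroid at (71.50, 108.00).
ΣA = 29466.00 cm², ΣAx̄ = 2672919.00 cm³, ΣAȳ = 2478528.00 cm³.
x̄ = 2672919.00/29466.00 = 90.71 cm; ȳ = 2478528.00/29466.00 = 84.11 cm.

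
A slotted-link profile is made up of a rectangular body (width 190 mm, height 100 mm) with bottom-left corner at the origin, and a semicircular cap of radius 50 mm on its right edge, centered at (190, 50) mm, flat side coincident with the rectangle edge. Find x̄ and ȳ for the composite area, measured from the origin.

rectangular body: A = 190 × 100 = 19000.00, centroid at (95.00, 50.00).
semicircular end: A = ½π·50² = 3926.99, centroid at (211.22, 50.00).
ΣA = 22926.99 mm², ΣAx̄ = 2634461.59 mm³, ΣAȳ = 1146349.54 mm³.
x̄ = 2634461.59/22926.99 = 114.91 mm; ȳ = 1146349.54/22926.99 = 50.00 mm.

x̄ = 114.91 mm, ȳ = 50.00 mm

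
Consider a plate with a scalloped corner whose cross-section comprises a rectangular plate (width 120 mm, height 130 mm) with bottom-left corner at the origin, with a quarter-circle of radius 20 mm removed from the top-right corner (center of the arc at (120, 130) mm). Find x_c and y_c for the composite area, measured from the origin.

plate: A = 120 × 130 = 15600.00, centroid at (60.00, 65.00).
removed quarter-circle: A = −¼π·20² = -314.16, centroid at (111.51, 121.51).
ΣA = 15285.84 mm²
ΣAx_c = (15600.00)(60.00) + (-314.16)(111.51) = 900967.55 mm³
ΣAy_c = (15600.00)(65.00) + (-314.16)(121.51) = 975825.96 mm³
x_c = 900967.55 / 15285.84 = 58.94 mm
y_c = 975825.96 / 15285.84 = 63.84 mm

x_c = 58.94 mm, y_c = 63.84 mm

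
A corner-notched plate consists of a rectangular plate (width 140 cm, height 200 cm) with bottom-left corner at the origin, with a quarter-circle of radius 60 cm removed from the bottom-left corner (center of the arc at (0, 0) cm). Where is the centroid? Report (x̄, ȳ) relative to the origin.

plate: A = 140 × 200 = 28000.00, centroid at (70.00, 100.00).
removed quarter-circle: A = −¼π·60² = -2827.43, centroid at (25.46, 25.46).
ΣA = 25172.57 cm², ΣAx̄ = 1888000.00 cm³, ΣAȳ = 2728000.00 cm³.
x̄ = 1888000.00/25172.57 = 75.00 cm; ȳ = 2728000.00/25172.57 = 108.37 cm.

x̄ = 75.00 cm, ȳ = 108.37 cm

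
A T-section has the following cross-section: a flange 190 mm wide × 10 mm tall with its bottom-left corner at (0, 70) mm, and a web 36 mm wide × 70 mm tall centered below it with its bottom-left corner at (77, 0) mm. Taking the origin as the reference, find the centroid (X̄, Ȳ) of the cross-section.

Part | A | x̄ᵢ | ȳᵢ | A·x̄ᵢ | A·ȳᵢ
web | 2520.00 | 95.00 | 35.00 | 239400.00 | 88200.00
flange | 1900.00 | 95.00 | 75.00 | 180500.00 | 142500.00
Σ | 4420.00 |  |  | 419900.00 | 230700.00
X̄ = 419900.00 / 4420.00 = 95.00 mm
Ȳ = 230700.00 / 4420.00 = 52.19 mm

X̄ = 95.00 mm, Ȳ = 52.19 mm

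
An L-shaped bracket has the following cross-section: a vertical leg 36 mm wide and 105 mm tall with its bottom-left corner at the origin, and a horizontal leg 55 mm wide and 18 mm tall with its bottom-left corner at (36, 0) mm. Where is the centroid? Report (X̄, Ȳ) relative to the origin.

X̄ = 27.44 mm, Ȳ = 43.47 mm

vertical leg: A = 36 × 105 = 3780.00, centroid at (18.00, 52.50).
horizontal leg: A = 55 × 18 = 990.00, centroid at (63.50, 9.00).
ΣA = 4770.00 mm²
ΣAX̄ = (3780.00)(18.00) + (990.00)(63.50) = 130905.00 mm³
ΣAȲ = (3780.00)(52.50) + (990.00)(9.00) = 207360.00 mm³
X̄ = 130905.00 / 4770.00 = 27.44 mm
Ȳ = 207360.00 / 4770.00 = 43.47 mm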